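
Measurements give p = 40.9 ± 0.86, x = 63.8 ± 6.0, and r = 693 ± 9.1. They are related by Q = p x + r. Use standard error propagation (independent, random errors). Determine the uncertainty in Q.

252

Let w = p·x = 2610. δw/w = √((1·δp/p)² + (1·δx/x)²) = √(0.000442 + 0.00884) = 0.0964, so δw = 251.
Q = w + r: δQ = √(δw² + δr²) = √(63200 + 82.8) = 252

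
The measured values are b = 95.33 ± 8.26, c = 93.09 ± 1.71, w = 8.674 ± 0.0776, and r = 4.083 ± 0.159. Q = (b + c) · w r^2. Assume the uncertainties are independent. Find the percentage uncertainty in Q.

9.03%

Let u = b + c = 188.4. δu = √(δb² + δc²) = √(68.2 + 2.92) = 8.44, so δu/u = 0.0448.
Q is then a monomial in u, w, r:
δQ/Q = √((δu/u)² + (1·δw/w)² + (2·δr/r)²) = √(0.00200 + 8e-05 + 0.00607) = 0.0903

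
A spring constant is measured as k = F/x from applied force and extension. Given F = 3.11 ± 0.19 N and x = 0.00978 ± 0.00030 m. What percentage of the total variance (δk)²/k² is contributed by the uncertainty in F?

(δk/k)² = (1·δF/F)² + (-1·δx/x)²
  F term: (1×0.0611)² = 0.00373
  x term: (-1×0.0307)² = 0.000941
Total = 0.00467. Share from F = 0.00373/0.00467 = 0.799.

79.9%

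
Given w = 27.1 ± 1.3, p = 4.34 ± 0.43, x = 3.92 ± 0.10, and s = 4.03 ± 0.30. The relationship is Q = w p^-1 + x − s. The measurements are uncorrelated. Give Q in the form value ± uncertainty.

6.13 ± 0.757

Let h = w·p^-1 = 6.24. δh/h = √((1·δw/w)² + (-1·δp/p)²) = √(0.00230 + 0.00982) = 0.110, so δh = 0.687.
Q = h + x − s: δQ = √(δh² + δx² + δs²) = √(0.472 + 0.0100 + 0.0900) = 0.757
Q = 6.13.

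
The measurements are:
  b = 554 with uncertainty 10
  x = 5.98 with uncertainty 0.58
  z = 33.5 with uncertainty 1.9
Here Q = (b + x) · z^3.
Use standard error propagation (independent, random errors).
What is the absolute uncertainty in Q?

Let u = b + x = 560. δu = √(δb² + δx²) = √(100 + 0.336) = 10.0, so δu/u = 0.0179.
Q is then a monomial in u, z:
δQ/Q = √((δu/u)² + (3·δz/z)²) = √(0.000320 + 0.0290) = 0.171
Q = 2.11e+07, so δQ = 0.171 × 2.11e+07 = 3.6e+06.

3.6e+06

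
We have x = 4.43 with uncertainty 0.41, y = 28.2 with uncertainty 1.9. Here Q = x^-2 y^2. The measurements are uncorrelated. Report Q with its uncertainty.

Since Q is a product/quotient, work with relative uncertainties:
  (-2·δx/x)² = (-2×0.0926)² = 0.0343;  (2·δy/y)² = (2×0.0674)² = 0.0182
δQ/Q = √(0.0524) = 0.229
Q = 40.5, so δQ = 0.229 × 40.5 = 9.28.

40.5 ± 9.28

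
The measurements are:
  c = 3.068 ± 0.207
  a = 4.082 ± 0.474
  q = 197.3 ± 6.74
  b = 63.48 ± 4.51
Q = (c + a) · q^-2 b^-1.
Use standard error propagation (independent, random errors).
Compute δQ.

Let u = c + a = 7.150. δu = √(δc² + δa²) = √(0.0428 + 0.225) = 0.517, so δu/u = 0.0723.
Q is then a monomial in u, q, b:
δQ/Q = √((δu/u)² + (-2·δq/q)² + (-1·δb/b)²) = √(0.00523 + 0.00467 + 0.00505) = 0.122
Q = 2.893e-06, so δQ = 0.122 × 2.893e-06 = 3.54e-07.

3.54e-07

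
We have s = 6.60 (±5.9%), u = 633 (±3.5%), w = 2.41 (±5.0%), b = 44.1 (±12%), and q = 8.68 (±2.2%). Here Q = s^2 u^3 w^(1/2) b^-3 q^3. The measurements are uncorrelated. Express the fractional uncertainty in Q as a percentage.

39.9%

Q is a product of powers, so relative uncertainties combine in quadrature:
  (2·δs/s)² = (2×0.0590)² = 0.0139;  (3·δu/u)² = (3×0.0350)² = 0.0110;  (½·δw/w)² = (0.5×0.0500)² = 0.000625;  (-3·δb/b)² = (-3×0.120)² = 0.130;  (3·δq/q)² = (3×0.0220)² = 0.00436
δQ/Q = √(0.160) = 0.399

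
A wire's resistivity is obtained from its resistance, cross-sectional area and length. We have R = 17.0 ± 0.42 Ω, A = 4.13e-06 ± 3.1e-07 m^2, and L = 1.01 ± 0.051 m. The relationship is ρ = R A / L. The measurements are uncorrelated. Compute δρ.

6.52e-06 Ω·m

Relative error in a monomial: (δρ/ρ)² = Σ (nᵢ · δxᵢ/xᵢ)².
  (1·δR/R)² = (1×0.0247)² = 0.000610;  (1·δA/A)² = (1×0.0751)² = 0.00563;  (-1·δL/L)² = (-1×0.0505)² = 0.00255
δρ/ρ = √(0.00879) = 0.0938
ρ = 6.95e-05 Ω·m, so δρ = 0.0938 × 6.95e-05 = 6.52e-06 Ω·m.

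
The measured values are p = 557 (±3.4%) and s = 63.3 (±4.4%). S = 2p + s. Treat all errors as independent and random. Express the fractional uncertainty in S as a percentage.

3.23%

For a sum/difference, combine absolute errors in quadrature:
  (2·δp)² = 1430;  (δs)² = 7.76
δS = √(1440) = 38.0
S = 1180, so δS/S = 38.0/1180 = 0.0323.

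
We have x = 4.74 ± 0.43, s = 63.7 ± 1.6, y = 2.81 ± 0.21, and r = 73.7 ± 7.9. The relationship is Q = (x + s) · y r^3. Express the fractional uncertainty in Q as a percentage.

Let u = x + s = 68.4. δu = √(δx² + δs²) = √(0.185 + 2.56) = 1.66, so δu/u = 0.0242.
Q is then a monomial in u, y, r:
δQ/Q = √((δu/u)² + (1·δy/y)² + (3·δr/r)²) = √(0.000586 + 0.00559 + 0.103) = 0.331

33.1%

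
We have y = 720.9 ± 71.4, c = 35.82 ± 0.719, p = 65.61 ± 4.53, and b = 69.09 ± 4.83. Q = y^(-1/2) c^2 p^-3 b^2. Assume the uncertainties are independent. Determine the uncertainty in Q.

0.208

Q is a product of powers, so relative uncertainties combine in quadrature:
  (−½·δy/y)² = (-0.5×0.0990)² = 0.00245;  (2·δc/c)² = (2×0.0201)² = 0.00161;  (-3·δp/p)² = (-3×0.0690)² = 0.0429;  (2·δb/b)² = (2×0.0699)² = 0.0195
δQ/Q = √(0.0665) = 0.258
Q = 0.8077, so δQ = 0.258 × 0.8077 = 0.208.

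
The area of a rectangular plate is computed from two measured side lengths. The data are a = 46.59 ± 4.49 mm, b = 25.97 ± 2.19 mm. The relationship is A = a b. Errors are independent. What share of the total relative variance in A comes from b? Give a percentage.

(δA/A)² = (1·δa/a)² + (1·δb/b)²
  a term: (1×0.0964)² = 0.00929
  b term: (1×0.0843)² = 0.00711
Total = 0.0164. Share from b = 0.00711/0.0164 = 0.434.

43.4%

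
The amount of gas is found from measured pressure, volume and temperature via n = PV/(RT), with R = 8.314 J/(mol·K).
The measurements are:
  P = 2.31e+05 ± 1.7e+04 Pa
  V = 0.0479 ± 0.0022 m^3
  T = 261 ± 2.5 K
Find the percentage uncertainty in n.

n is a product of powers, so relative uncertainties combine in quadrature:
  (1·δP/P)² = (1×0.0736)² = 0.00542;  (1·δV/V)² = (1×0.0459)² = 0.00211;  (-1·δT/T)² = (-1×0.00958)² = 9.17e-05
δn/n = √(0.00762) = 0.0873

8.73%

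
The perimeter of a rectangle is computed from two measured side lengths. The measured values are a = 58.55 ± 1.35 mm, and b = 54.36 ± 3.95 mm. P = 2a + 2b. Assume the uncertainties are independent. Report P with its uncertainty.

225.8 ± 8.35 mm

Absolute uncertainties add in quadrature for a linear combination:
  (2·δa)² = 7.29;  (2·δb)² = 62.4
δP = √(69.7) = 8.35 mm
P = 225.8 mm.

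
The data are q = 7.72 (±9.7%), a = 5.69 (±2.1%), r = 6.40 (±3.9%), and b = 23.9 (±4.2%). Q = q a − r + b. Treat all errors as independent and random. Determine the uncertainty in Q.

Let p = q·a = 43.9. δp/p = √((1·δq/q)² + (1·δa/a)²) = √(0.00941 + 0.000441) = 0.0992, so δp = 4.36.
Q = p − r + b: δQ = √(δp² + δr² + δb²) = √(19.0 + 0.0623 + 1.01) = 4.48

4.48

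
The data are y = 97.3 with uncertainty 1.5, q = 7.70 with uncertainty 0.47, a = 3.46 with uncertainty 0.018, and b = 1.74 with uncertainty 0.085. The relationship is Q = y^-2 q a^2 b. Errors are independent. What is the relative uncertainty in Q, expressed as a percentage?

8.47%

For a monomial Q ∝ y^-2, q, a^2, b, fractional errors add in quadrature:
  (-2·δy/y)² = (-2×0.0154)² = 0.000951;  (1·δq/q)² = (1×0.0610)² = 0.00373;  (2·δa/a)² = (2×0.00520)² = 0.000108;  (1·δb/b)² = (1×0.0489)² = 0.00239
δQ/Q = √(0.00717) = 0.0847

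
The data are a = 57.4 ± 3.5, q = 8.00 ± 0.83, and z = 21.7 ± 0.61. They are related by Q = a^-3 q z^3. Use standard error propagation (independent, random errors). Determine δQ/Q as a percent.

Relative error in a monomial: (δQ/Q)² = Σ (nᵢ · δxᵢ/xᵢ)².
  (-3·δa/a)² = (-3×0.0610)² = 0.0335;  (1·δq/q)² = (1×0.104)² = 0.0108;  (3·δz/z)² = (3×0.0281)² = 0.00711
δQ/Q = √(0.0513) = 0.227

22.7%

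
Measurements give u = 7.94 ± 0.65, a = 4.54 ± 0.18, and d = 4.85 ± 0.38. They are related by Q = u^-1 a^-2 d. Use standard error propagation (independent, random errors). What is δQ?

For a monomial Q ∝ u^-1, a^-2, d, fractional errors add in quadrature:
  (-1·δu/u)² = (-1×0.0819)² = 0.00670;  (-2·δa/a)² = (-2×0.0396)² = 0.00629;  (1·δd/d)² = (1×0.0784)² = 0.00614
δQ/Q = √(0.0191) = 0.138
Q = 0.0296, so δQ = 0.138 × 0.0296 = 0.00410.

0.00410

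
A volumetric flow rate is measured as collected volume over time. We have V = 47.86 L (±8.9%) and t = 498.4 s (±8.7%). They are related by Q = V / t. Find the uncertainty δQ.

Since Q is a product/quotient, work with relative uncertainties:
  (1·δV/V)² = (1×0.0890)² = 0.00792;  (-1·δt/t)² = (-1×0.0870)² = 0.00757
δQ/Q = √(0.0155) = 0.124
Q = 0.09603 L/s, so δQ = 0.124 × 0.09603 = 0.0120 L/s.

0.0120 L/s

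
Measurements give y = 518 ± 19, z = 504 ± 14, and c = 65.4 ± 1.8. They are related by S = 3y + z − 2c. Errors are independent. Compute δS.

For a sum/difference, combine absolute errors in quadrature:
  (3·δy)² = 3250;  (δz)² = 196;  (2·δc)² = 13.0
δS = √(3460) = 58.8

58.8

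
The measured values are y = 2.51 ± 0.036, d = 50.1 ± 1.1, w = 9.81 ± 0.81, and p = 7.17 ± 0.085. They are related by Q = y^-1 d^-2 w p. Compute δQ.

Each factor contributes (exponent × relative error)² to (δQ/Q)²:
  (-1·δy/y)² = (-1×0.0143)² = 0.000206;  (-2·δd/d)² = (-2×0.0220)² = 0.00193;  (1·δw/w)² = (1×0.0826)² = 0.00682;  (1·δp/p)² = (1×0.0119)² = 0.000141
δQ/Q = √(0.00909) = 0.0954
Q = 0.0112, so δQ = 0.0954 × 0.0112 = 0.00106.

0.00106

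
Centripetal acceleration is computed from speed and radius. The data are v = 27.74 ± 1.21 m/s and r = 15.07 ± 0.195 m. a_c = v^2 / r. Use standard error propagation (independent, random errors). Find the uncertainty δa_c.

4.50 m/s^2

Since a_c is a product/quotient, work with relative uncertainties:
  (2·δv/v)² = (2×0.0436)² = 0.00761;  (-1·δr/r)² = (-1×0.0129)² = 0.000167
δa_c/a_c = √(0.00778) = 0.0882
a_c = 51.06 m/s^2, so δa_c = 0.0882 × 51.06 = 4.50 m/s^2.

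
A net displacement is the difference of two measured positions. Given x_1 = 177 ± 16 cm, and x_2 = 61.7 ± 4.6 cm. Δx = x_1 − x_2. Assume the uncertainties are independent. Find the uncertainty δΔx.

16.6 cm

Δx is a linear combination, so absolute uncertainties add in quadrature:
  (δx_1)² = 256;  (δx_2)² = 21.2
δΔx = √(277) = 16.6 cm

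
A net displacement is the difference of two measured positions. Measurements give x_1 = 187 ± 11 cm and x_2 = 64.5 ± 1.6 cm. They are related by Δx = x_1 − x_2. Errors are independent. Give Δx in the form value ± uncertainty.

122 ± 11.1 cm

For a sum/difference, combine absolute errors in quadrature:
  (δx_1)² = 121;  (δx_2)² = 2.56
δΔx = √(124) = 11.1 cm
Δx = 122 cm.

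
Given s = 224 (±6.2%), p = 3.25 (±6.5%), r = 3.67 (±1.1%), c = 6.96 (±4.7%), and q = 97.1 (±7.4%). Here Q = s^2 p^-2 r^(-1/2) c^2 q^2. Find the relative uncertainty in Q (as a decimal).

Q is a product of powers, so relative uncertainties combine in quadrature:
  (2·δs/s)² = (2×0.0620)² = 0.0154;  (-2·δp/p)² = (-2×0.0650)² = 0.0169;  (−½·δr/r)² = (-0.5×0.0110)² = 3.03e-05;  (2·δc/c)² = (2×0.0470)² = 0.00884;  (2·δq/q)² = (2×0.0740)² = 0.0219
δQ/Q = √(0.0630) = 0.251

0.251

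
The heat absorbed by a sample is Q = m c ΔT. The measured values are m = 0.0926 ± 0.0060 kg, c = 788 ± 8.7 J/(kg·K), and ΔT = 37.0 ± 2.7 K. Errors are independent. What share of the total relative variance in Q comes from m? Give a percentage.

(δQ/Q)² = (1·δm/m)² + (1·δc/c)² + (1·δΔT/ΔT)²
  m term: (1×0.0648)² = 0.00420
  c term: (1×0.0110)² = 0.000122
  ΔT term: (1×0.0730)² = 0.00533
Total = 0.00965. Share from m = 0.00420/0.00965 = 0.435.

43.5%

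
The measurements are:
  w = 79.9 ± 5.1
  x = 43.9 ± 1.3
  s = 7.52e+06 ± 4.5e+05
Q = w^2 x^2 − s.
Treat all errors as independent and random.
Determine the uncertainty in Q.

1.79e+06

Let p = w^2·x^2 = 1.23e+07. δp/p = √((2·δw/w)² + (2·δx/x)²) = √(0.0163 + 0.00351) = 0.141, so δp = 1.73e+06.
Q = p − s: δQ = √(δp² + δs²) = √(3e+12 + 2.02e+11) = 1.79e+06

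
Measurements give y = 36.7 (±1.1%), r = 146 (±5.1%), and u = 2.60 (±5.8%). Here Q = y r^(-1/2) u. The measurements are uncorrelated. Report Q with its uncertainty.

Q is a product of powers, so relative uncertainties combine in quadrature:
  (1·δy/y)² = (1×0.0110)² = 0.000121;  (−½·δr/r)² = (-0.5×0.0510)² = 0.000650;  (1·δu/u)² = (1×0.0580)² = 0.00336
δQ/Q = √(0.00414) = 0.0643
Q = 7.90, so δQ = 0.0643 × 7.90 = 0.508.

7.90 ± 0.508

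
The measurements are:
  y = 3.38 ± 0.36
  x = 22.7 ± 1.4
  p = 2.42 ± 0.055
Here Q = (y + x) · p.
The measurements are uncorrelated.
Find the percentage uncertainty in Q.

5.99%

Let u = y + x = 26.1. δu = √(δy² + δx²) = √(0.130 + 1.96) = 1.45, so δu/u = 0.0554.
Q is then a monomial in u, p:
δQ/Q = √((δu/u)² + (1·δp/p)²) = √(0.00307 + 0.000517) = 0.0599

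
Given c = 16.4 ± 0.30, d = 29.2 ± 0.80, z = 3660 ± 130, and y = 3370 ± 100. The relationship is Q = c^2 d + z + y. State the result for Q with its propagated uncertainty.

14900 ± 395

Let p = c^2·d = 7850. δp/p = √((2·δc/c)² + (1·δd/d)²) = √(0.00134 + 0.000751) = 0.0457, so δp = 359.
Q = p + z + y: δQ = √(δp² + δz² + δy²) = √(1.29e+05 + 16900 + 10000) = 395
Q = 14900.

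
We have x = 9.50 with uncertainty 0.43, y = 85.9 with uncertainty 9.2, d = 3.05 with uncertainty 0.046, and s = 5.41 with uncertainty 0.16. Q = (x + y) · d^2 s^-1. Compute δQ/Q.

0.105

Let u = x + y = 95.4. δu = √(δx² + δy²) = √(0.185 + 84.6) = 9.21, so δu/u = 0.0965.
Q is then a monomial in u, d, s:
δQ/Q = √((δu/u)² + (2·δd/d)² + (-1·δs/s)²) = √(0.00932 + 0.000910 + 0.000875) = 0.105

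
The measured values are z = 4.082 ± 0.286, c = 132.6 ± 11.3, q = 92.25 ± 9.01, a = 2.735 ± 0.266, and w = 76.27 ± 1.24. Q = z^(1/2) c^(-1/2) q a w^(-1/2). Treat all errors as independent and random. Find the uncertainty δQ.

0.754

For a monomial Q ∝ z^(1/2), c^(-1/2), q, a, w^(-1/2), fractional errors add in quadrature:
  (½·δz/z)² = (0.5×0.0701)² = 0.00123;  (−½·δc/c)² = (-0.5×0.0852)² = 0.00182;  (1·δq/q)² = (1×0.0977)² = 0.00954;  (1·δa/a)² = (1×0.0973)² = 0.00946;  (−½·δw/w)² = (-0.5×0.0163)² = 6.61e-05
δQ/Q = √(0.0221) = 0.149
Q = 5.069, so δQ = 0.149 × 5.069 = 0.754.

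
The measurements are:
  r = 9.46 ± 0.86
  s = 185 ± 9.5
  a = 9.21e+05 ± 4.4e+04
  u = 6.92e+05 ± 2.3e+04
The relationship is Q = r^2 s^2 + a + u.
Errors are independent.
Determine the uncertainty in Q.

6.42e+05

Let p = r^2·s^2 = 3.06e+06. δp/p = √((2·δr/r)² + (2·δs/s)²) = √(0.0331 + 0.0105) = 0.209, so δp = 6.4e+05.
Q = p + a + u: δQ = √(δp² + δa² + δu²) = √(4.09e+11 + 1.94e+09 + 5.29e+08) = 6.42e+05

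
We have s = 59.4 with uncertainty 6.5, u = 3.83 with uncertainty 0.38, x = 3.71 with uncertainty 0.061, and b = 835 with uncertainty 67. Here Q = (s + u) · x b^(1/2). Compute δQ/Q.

0.112

Let w = s + u = 63.2. δw = √(δs² + δu²) = √(42.2 + 0.144) = 6.51, so δw/w = 0.103.
Q is then a monomial in w, x, b:
δQ/Q = √((δw/w)² + (1·δx/x)² + (½·δb/b)²) = √(0.0106 + 0.000270 + 0.00161) = 0.112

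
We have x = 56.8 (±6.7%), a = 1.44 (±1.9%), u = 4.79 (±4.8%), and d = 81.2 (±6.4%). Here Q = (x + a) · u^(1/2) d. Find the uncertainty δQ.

Let w = x + a = 58.2. δw = √(δx² + δa²) = √(14.5 + 0.000749) = 3.81, so δw/w = 0.0653.
Q is then a monomial in w, u, d:
δQ/Q = √((δw/w)² + (½·δu/u)² + (1·δd/d)²) = √(0.00427 + 0.000576 + 0.00410) = 0.0946
Q = 10400, so δQ = 0.0946 × 10400 = 979.

979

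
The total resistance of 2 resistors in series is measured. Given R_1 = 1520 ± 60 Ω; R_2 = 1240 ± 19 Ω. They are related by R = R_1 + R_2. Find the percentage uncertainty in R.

Sums and differences: (δR)² = Σ (cᵢ δxᵢ)².
  (δR_1)² = 3600;  (δR_2)² = 361
δR = √(3960) = 62.9 Ω
R = 2760 Ω, so δR/R = 62.9/2760 = 0.0228.

2.28%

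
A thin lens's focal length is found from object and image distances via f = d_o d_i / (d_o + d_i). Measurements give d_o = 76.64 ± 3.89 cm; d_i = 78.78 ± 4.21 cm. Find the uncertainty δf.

∂f/∂d_o = (d_i/(d_o+d_i))² = 0.257;  ∂f/∂d_i = (d_o/(d_o+d_i))² = 0.243
δf = √((∂f/∂d_o · δd_o)² + (∂f/∂d_i · δd_i)²) = √(0.999 + 1.05) = 1.43 cm

1.43 cm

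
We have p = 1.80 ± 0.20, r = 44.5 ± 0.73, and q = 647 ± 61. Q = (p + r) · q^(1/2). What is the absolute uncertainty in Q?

Let u = p + r = 46.3. δu = √(δp² + δr²) = √(0.0400 + 0.533) = 0.757, so δu/u = 0.0163.
Q is then a monomial in u, q:
δQ/Q = √((δu/u)² + (½·δq/q)²) = √(0.000267 + 0.00222) = 0.0499
Q = 1180, so δQ = 0.0499 × 1180 = 58.8.

58.8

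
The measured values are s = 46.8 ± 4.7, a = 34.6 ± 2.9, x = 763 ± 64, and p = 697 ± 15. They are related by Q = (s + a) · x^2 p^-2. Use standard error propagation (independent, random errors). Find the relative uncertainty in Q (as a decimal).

Let u = s + a = 81.4. δu = √(δs² + δa²) = √(22.1 + 8.41) = 5.52, so δu/u = 0.0678.
Q is then a monomial in u, x, p:
δQ/Q = √((δu/u)² + (2·δx/x)² + (-2·δp/p)²) = √(0.00460 + 0.0281 + 0.00185) = 0.186

0.186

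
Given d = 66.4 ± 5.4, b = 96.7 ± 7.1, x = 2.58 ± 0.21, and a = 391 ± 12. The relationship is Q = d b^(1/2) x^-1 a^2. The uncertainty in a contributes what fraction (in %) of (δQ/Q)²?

20.5%

(δQ/Q)² = (1·δd/d)² + (½·δb/b)² + (-1·δx/x)² + (2·δa/a)²
  d term: (1×0.0813)² = 0.00661
  b term: (0.5×0.0734)² = 0.00135
  x term: (-1×0.0814)² = 0.00663
  a term: (2×0.0307)² = 0.00377
Total = 0.0184. Share from a = 0.00377/0.0184 = 0.205.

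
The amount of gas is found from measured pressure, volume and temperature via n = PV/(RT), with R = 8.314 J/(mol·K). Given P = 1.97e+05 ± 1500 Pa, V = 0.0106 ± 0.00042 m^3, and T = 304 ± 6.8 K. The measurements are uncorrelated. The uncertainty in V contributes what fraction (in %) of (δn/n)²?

(δn/n)² = (1·δP/P)² + (1·δV/V)² + (-1·δT/T)²
  P term: (1×0.00761)² = 5.8e-05
  V term: (1×0.0396)² = 0.00157
  T term: (-1×0.0224)² = 0.000500
Total = 0.00213. Share from V = 0.00157/0.00213 = 0.738.

73.8%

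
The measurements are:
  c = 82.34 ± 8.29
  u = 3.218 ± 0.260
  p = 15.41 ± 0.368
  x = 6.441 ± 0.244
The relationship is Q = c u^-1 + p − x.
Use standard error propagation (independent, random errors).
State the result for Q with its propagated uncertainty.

34.56 ± 3.33

Let w = c·u^-1 = 25.59. δw/w = √((1·δc/c)² + (-1·δu/u)²) = √(0.0101 + 0.00653) = 0.129, so δw = 3.30.
Q = w + p − x: δQ = √(δw² + δp² + δx²) = √(10.9 + 0.135 + 0.0595) = 3.33
Q = 34.56.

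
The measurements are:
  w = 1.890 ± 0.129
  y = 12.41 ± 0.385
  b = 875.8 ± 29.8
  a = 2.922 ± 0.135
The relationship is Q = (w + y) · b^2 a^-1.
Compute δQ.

3.27e+05

Let u = w + y = 14.30. δu = √(δw² + δy²) = √(0.0166 + 0.148) = 0.406, so δu/u = 0.0284.
Q is then a monomial in u, b, a:
δQ/Q = √((δu/u)² + (2·δb/b)² + (-1·δa/a)²) = √(0.000806 + 0.00463 + 0.00213) = 0.0870
Q = 3.754e+06, so δQ = 0.0870 × 3.754e+06 = 3.27e+05.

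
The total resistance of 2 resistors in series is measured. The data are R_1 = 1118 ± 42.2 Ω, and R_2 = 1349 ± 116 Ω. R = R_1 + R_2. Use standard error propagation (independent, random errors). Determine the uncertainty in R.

123 Ω

Sums and differences: (δR)² = Σ (cᵢ δxᵢ)².
  (δR_1)² = 1780;  (δR_2)² = 13500
δR = √(15200) = 123 Ω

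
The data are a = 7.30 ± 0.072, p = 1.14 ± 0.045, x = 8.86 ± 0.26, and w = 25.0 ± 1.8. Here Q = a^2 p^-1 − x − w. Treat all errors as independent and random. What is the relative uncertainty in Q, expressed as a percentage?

21.3%

Let h = a^2·p^-1 = 46.7. δh/h = √((2·δa/a)² + (-1·δp/p)²) = √(0.000389 + 0.00156) = 0.0441, so δh = 2.06.
Q = h − x − w: δQ = √(δh² + δx² + δw²) = √(4.26 + 0.0676 + 3.24) = 2.75
Q = 12.9, so δQ/Q = 2.75/12.9 = 0.213.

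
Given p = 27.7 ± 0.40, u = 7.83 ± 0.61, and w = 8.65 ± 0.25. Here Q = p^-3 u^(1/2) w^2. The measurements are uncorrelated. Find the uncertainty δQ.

Each factor contributes (exponent × relative error)² to (δQ/Q)²:
  (-3·δp/p)² = (-3×0.0144)² = 0.00188;  (½·δu/u)² = (0.5×0.0779)² = 0.00152;  (2·δw/w)² = (2×0.0289)² = 0.00334
δQ/Q = √(0.00674) = 0.0821
Q = 0.00985, so δQ = 0.0821 × 0.00985 = 0.000808.

0.000808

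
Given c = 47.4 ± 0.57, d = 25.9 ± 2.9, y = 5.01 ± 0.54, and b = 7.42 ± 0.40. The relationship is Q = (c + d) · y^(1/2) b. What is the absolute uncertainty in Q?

Let u = c + d = 73.3. δu = √(δc² + δd²) = √(0.325 + 8.41) = 2.96, so δu/u = 0.0403.
Q is then a monomial in u, y, b:
δQ/Q = √((δu/u)² + (½·δy/y)² + (1·δb/b)²) = √(0.00163 + 0.00290 + 0.00291) = 0.0862
Q = 1220, so δQ = 0.0862 × 1220 = 105.

105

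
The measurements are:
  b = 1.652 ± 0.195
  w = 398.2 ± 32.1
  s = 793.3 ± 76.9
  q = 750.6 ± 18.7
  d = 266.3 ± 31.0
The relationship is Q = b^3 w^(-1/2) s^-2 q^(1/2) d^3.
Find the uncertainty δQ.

99.5

Products/powers → add relative errors in quadrature, weighted by exponent:
  (3·δb/b)² = (3×0.118)² = 0.125;  (−½·δw/w)² = (-0.5×0.0806)² = 0.00162;  (-2·δs/s)² = (-2×0.0969)² = 0.0376;  (½·δq/q)² = (0.5×0.0249)² = 0.000155;  (3·δd/d)² = (3×0.116)² = 0.122
δQ/Q = √(0.287) = 0.535
Q = 185.7, so δQ = 0.535 × 185.7 = 99.5.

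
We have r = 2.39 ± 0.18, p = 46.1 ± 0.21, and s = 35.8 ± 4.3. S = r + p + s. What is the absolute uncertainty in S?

4.31

For a sum/difference, combine absolute errors in quadrature:
  (δr)² = 0.0324;  (δp)² = 0.0441;  (δs)² = 18.5
δS = √(18.6) = 4.31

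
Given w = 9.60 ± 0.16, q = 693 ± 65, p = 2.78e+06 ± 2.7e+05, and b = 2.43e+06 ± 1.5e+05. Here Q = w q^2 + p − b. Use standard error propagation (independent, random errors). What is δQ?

9.22e+05

Let h = w·q^2 = 4.61e+06. δh/h = √((1·δw/w)² + (2·δq/q)²) = √(0.000278 + 0.0352) = 0.188, so δh = 8.68e+05.
Q = h + p − b: δQ = √(δh² + δp² + δb²) = √(7.54e+11 + 7.29e+10 + 2.25e+10) = 9.22e+05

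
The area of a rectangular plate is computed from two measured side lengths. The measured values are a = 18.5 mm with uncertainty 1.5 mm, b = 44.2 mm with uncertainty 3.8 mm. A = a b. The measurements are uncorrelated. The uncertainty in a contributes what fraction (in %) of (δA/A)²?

(δA/A)² = (1·δa/a)² + (1·δb/b)²
  a term: (1×0.0811)² = 0.00657
  b term: (1×0.0860)² = 0.00739
Total = 0.0140. Share from a = 0.00657/0.0140 = 0.471.

47.1%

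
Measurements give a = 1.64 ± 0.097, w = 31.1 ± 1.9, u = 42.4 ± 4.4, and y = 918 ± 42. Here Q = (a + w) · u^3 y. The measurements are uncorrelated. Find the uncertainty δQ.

Let h = a + w = 32.7. δh = √(δa² + δw²) = √(0.00941 + 3.61) = 1.90, so δh/h = 0.0581.
Q is then a monomial in h, u, y:
δQ/Q = √((δh/h)² + (3·δu/u)² + (1·δy/y)²) = √(0.00338 + 0.0969 + 0.00209) = 0.320
Q = 2.29e+09, so δQ = 0.320 × 2.29e+09 = 7.33e+08.

7.33e+08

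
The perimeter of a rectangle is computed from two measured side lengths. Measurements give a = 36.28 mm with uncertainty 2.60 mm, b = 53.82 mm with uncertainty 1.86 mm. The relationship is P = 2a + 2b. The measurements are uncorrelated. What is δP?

6.39 mm

Each term contributes (cᵢ δxᵢ)² to (δP)²:
  (2·δa)² = 27.0;  (2·δb)² = 13.8
δP = √(40.9) = 6.39 mm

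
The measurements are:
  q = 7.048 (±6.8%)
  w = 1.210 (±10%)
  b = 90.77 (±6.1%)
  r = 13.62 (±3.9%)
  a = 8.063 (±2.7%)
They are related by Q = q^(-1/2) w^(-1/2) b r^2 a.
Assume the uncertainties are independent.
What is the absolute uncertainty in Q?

For a monomial Q ∝ q^(-1/2), w^(-1/2), b, r^2, a, fractional errors add in quadrature:
  (−½·δq/q)² = (-0.5×0.0680)² = 0.00116;  (−½·δw/w)² = (-0.5×0.100)² = 0.00250;  (1·δb/b)² = (1×0.0610)² = 0.00372;  (2·δr/r)² = (2×0.0390)² = 0.00608;  (1·δa/a)² = (1×0.0270)² = 0.000729
δQ/Q = √(0.0142) = 0.119
Q = 46490, so δQ = 0.119 × 46490 = 5540.

5540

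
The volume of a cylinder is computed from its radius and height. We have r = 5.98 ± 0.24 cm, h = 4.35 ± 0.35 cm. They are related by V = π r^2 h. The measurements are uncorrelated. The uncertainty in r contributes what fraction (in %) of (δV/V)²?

49.9%

(δV/V)² = (2·δr/r)² + (1·δh/h)²
  r term: (2×0.0401)² = 0.00644
  h term: (1×0.0805)² = 0.00647
Total = 0.0129. Share from r = 0.00644/0.0129 = 0.499.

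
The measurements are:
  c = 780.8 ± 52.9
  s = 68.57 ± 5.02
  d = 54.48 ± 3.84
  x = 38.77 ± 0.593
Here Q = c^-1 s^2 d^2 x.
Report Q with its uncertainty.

(6.929 ± 1.49) × 10^5

Since Q is a product/quotient, work with relative uncertainties:
  (-1·δc/c)² = (-1×0.0678)² = 0.00459;  (2·δs/s)² = (2×0.0732)² = 0.0214;  (2·δd/d)² = (2×0.0705)² = 0.0199;  (1·δx/x)² = (1×0.0153)² = 0.000234
δQ/Q = √(0.0461) = 0.215
Q = 692900, so δQ = 0.215 × 692900 = 1.49e+05.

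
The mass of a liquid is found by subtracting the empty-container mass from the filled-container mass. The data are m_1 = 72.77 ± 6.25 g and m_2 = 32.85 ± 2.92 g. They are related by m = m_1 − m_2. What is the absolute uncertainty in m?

For a sum/difference, combine absolute errors in quadrature:
  (δm_1)² = 39.1;  (δm_2)² = 8.53
δm = √(47.6) = 6.90 g

6.90 g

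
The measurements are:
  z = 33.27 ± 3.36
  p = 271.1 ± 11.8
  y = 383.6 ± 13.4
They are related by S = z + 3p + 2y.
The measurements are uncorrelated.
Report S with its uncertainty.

1614 ± 44.5

S is a linear combination, so absolute uncertainties add in quadrature:
  (δz)² = 11.3;  (3·δp)² = 1250;  (2·δy)² = 718
δS = √(1980) = 44.5
S = 1614.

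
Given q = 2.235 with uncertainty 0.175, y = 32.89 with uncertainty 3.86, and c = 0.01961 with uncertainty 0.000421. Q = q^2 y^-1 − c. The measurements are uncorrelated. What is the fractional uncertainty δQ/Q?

Let p = q^2·y^-1 = 0.1519. δp/p = √((2·δq/q)² + (-1·δy/y)²) = √(0.0245 + 0.0138) = 0.196, so δp = 0.0297.
Q = p − c: δQ = √(δp² + δc²) = √(0.000883 + 1.77e-07) = 0.0297
Q = 0.1323, so δQ/Q = 0.0297/0.1323 = 0.225.

0.225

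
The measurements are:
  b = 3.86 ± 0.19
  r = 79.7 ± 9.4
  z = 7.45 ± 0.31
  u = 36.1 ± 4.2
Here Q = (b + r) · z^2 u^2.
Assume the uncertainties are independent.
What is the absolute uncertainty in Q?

1.64e+06

Let w = b + r = 83.6. δw = √(δb² + δr²) = √(0.0361 + 88.4) = 9.40, so δw/w = 0.113.
Q is then a monomial in w, z, u:
δQ/Q = √((δw/w)² + (2·δz/z)² + (2·δu/u)²) = √(0.0127 + 0.00693 + 0.0541) = 0.272
Q = 6.04e+06, so δQ = 0.272 × 6.04e+06 = 1.64e+06.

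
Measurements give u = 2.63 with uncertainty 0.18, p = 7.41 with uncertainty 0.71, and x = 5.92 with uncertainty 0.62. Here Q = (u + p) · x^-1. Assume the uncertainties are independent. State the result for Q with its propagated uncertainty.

1.70 ± 0.216

Let w = u + p = 10.0. δw = √(δu² + δp²) = √(0.0324 + 0.504) = 0.732, so δw/w = 0.0730.
Q is then a monomial in w, x:
δQ/Q = √((δw/w)² + (-1·δx/x)²) = √(0.00532 + 0.0110) = 0.128
Q = 1.70, so δQ = 0.128 × 1.70 = 0.216.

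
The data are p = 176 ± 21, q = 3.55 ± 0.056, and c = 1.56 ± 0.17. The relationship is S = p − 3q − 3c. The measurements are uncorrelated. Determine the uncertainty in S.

For a sum/difference, combine absolute errors in quadrature:
  (δp)² = 441;  (3·δq)² = 0.0282;  (3·δc)² = 0.260
δS = √(441) = 21.0

21.0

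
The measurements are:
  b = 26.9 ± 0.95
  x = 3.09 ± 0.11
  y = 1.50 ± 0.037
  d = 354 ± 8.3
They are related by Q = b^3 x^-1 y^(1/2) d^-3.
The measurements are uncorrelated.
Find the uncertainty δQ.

2.31e-05

Q is a product of powers, so relative uncertainties combine in quadrature:
  (3·δb/b)² = (3×0.0353)² = 0.0112;  (-1·δx/x)² = (-1×0.0356)² = 0.00127;  (½·δy/y)² = (0.5×0.0247)² = 0.000152;  (-3·δd/d)² = (-3×0.0234)² = 0.00495
δQ/Q = √(0.0176) = 0.133
Q = 0.000174, so δQ = 0.133 × 0.000174 = 2.31e-05.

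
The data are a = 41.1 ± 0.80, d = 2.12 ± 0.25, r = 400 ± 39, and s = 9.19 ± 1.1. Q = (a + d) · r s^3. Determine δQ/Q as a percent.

Let u = a + d = 43.2. δu = √(δa² + δd²) = √(0.640 + 0.0625) = 0.838, so δu/u = 0.0194.
Q is then a monomial in u, r, s:
δQ/Q = √((δu/u)² + (1·δr/r)² + (3·δs/s)²) = √(0.000376 + 0.00951 + 0.129) = 0.373

37.3%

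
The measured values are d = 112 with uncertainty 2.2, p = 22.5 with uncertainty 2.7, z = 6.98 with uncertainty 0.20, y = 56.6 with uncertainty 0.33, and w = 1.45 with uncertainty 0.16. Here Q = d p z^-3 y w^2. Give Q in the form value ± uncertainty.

Each factor contributes (exponent × relative error)² to (δQ/Q)²:
  (1·δd/d)² = (1×0.0196)² = 0.000386;  (1·δp/p)² = (1×0.120)² = 0.0144;  (-3·δz/z)² = (-3×0.0287)² = 0.00739;  (1·δy/y)² = (1×0.00583)² = 3.4e-05;  (2·δw/w)² = (2×0.110)² = 0.0487
δQ/Q = √(0.0709) = 0.266
Q = 882, so δQ = 0.266 × 882 = 235.

882 ± 235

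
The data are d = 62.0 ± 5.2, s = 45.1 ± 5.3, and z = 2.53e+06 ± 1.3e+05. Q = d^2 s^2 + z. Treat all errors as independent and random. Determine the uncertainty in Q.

2.26e+06

Let p = d^2·s^2 = 7.82e+06. δp/p = √((2·δd/d)² + (2·δs/s)²) = √(0.0281 + 0.0552) = 0.289, so δp = 2.26e+06.
Q = p + z: δQ = √(δp² + δz²) = √(5.1e+12 + 1.69e+10) = 2.26e+06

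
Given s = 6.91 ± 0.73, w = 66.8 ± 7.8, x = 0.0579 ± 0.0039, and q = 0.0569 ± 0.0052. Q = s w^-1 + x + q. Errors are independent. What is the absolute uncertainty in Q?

Let p = s·w^-1 = 0.103. δp/p = √((1·δs/s)² + (-1·δw/w)²) = √(0.0112 + 0.0136) = 0.157, so δp = 0.0163.
Q = p + x + q: δQ = √(δp² + δx² + δq²) = √(0.000265 + 1.52e-05 + 2.7e-05) = 0.0175

0.0175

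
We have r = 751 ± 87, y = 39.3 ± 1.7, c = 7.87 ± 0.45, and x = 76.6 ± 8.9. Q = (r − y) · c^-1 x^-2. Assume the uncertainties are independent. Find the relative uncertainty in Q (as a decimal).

0.269

Let u = r − y = 712. δu = √(δr² + δy²) = √(7570 + 2.89) = 87.0, so δu/u = 0.122.
Q is then a monomial in u, c, x:
δQ/Q = √((δu/u)² + (-1·δc/c)² + (-2·δx/x)²) = √(0.0149 + 0.00327 + 0.0540) = 0.269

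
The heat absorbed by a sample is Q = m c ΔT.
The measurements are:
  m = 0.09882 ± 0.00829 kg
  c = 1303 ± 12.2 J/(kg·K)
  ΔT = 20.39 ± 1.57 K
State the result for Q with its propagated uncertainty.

2625 ± 300 J

Since Q is a product/quotient, work with relative uncertainties:
  (1·δm/m)² = (1×0.0839)² = 0.00704;  (1·δc/c)² = (1×0.00936)² = 8.77e-05;  (1·δΔT/ΔT)² = (1×0.0770)² = 0.00593
δQ/Q = √(0.0131) = 0.114
Q = 2625 J, so δQ = 0.114 × 2625 = 300 J.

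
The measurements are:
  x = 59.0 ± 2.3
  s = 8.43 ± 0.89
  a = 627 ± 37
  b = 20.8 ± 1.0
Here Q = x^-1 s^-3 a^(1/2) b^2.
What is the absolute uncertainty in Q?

Relative error in a monomial: (δQ/Q)² = Σ (nᵢ · δxᵢ/xᵢ)².
  (-1·δx/x)² = (-1×0.0390)² = 0.00152;  (-3·δs/s)² = (-3×0.106)² = 0.100;  (½·δa/a)² = (0.5×0.0590)² = 0.000871;  (2·δb/b)² = (2×0.0481)² = 0.00925
δQ/Q = √(0.112) = 0.335
Q = 0.306, so δQ = 0.335 × 0.306 = 0.103.

0.103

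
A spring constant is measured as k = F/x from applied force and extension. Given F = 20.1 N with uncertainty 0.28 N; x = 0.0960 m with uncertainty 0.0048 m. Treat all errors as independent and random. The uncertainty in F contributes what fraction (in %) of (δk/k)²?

(δk/k)² = (1·δF/F)² + (-1·δx/x)²
  F term: (1×0.0139)² = 0.000194
  x term: (-1×0.0500)² = 0.00250
Total = 0.00269. Share from F = 0.000194/0.00269 = 0.0720.

7.20%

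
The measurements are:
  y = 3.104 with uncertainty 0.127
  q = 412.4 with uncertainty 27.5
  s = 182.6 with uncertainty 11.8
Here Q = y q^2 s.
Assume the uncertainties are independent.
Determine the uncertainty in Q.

Q is a product of powers, so relative uncertainties combine in quadrature:
  (1·δy/y)² = (1×0.0409)² = 0.00167;  (2·δq/q)² = (2×0.0667)² = 0.0178;  (1·δs/s)² = (1×0.0646)² = 0.00418
δQ/Q = √(0.0236) = 0.154
Q = 9.64e+07, so δQ = 0.154 × 9.64e+07 = 1.48e+07.

1.48e+07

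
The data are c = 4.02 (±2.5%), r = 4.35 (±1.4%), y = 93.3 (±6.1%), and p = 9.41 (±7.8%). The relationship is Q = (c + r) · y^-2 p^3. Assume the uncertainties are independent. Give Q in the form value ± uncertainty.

Let u = c + r = 8.37. δu = √(δc² + δr²) = √(0.0101 + 0.00371) = 0.118, so δu/u = 0.0140.
Q is then a monomial in u, y, p:
δQ/Q = √((δu/u)² + (-2·δy/y)² + (3·δp/p)²) = √(0.000197 + 0.0149 + 0.0548) = 0.264
Q = 0.801, so δQ = 0.264 × 0.801 = 0.212.

0.801 ± 0.212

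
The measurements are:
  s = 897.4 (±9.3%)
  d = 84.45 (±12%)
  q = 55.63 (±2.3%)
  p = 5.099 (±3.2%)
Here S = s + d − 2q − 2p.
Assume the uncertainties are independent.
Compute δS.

Each term contributes (cᵢ δxᵢ)² to (δS)²:
  (δs)² = 6970;  (δd)² = 103;  (2·δq)² = 6.55;  (2·δp)² = 0.106
δS = √(7070) = 84.1

84.1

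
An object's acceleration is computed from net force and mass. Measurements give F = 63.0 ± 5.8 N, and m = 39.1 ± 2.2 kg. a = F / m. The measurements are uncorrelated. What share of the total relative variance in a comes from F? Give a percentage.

(δa/a)² = (1·δF/F)² + (-1·δm/m)²
  F term: (1×0.0921)² = 0.00848
  m term: (-1×0.0563)² = 0.00317
Total = 0.0116. Share from F = 0.00848/0.0116 = 0.728.

72.8%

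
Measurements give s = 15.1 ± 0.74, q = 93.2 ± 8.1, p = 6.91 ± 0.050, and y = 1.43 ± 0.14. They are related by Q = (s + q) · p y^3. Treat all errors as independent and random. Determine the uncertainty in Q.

664

Let u = s + q = 108. δu = √(δs² + δq²) = √(0.548 + 65.6) = 8.13, so δu/u = 0.0751.
Q is then a monomial in u, p, y:
δQ/Q = √((δu/u)² + (1·δp/p)² + (3·δy/y)²) = √(0.00564 + 5.24e-05 + 0.0863) = 0.303
Q = 2190, so δQ = 0.303 × 2190 = 664.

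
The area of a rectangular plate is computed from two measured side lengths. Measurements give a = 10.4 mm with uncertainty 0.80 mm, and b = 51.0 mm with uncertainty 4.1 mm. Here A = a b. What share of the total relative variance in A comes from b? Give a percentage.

52.2%

(δA/A)² = (1·δa/a)² + (1·δb/b)²
  a term: (1×0.0769)² = 0.00592
  b term: (1×0.0804)² = 0.00646
Total = 0.0124. Share from b = 0.00646/0.0124 = 0.522.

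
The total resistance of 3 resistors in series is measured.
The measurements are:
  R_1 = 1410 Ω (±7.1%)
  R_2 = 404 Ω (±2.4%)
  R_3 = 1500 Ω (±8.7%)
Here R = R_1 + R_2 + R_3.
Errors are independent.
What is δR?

Each term contributes (cᵢ δxᵢ)² to (δR)²:
  (δR_1)² = 10000;  (δR_2)² = 94.0;  (δR_3)² = 17000
δR = √(27100) = 165 Ω

165 Ω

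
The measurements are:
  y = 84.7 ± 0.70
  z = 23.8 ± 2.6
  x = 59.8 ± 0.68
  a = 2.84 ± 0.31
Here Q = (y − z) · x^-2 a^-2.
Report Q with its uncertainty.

0.00211 ± 0.000473

Let u = y − z = 60.9. δu = √(δy² + δz²) = √(0.490 + 6.76) = 2.69, so δu/u = 0.0442.
Q is then a monomial in u, x, a:
δQ/Q = √((δu/u)² + (-2·δx/x)² + (-2·δa/a)²) = √(0.00195 + 0.000517 + 0.0477) = 0.224
Q = 0.00211, so δQ = 0.224 × 0.00211 = 0.000473.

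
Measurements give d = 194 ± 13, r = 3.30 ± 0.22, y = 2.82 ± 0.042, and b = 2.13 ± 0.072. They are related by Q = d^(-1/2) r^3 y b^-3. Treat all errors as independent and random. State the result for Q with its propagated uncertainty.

For a monomial Q ∝ d^(-1/2), r^3, y, b^-3, fractional errors add in quadrature:
  (−½·δd/d)² = (-0.5×0.0670)² = 0.00112;  (3·δr/r)² = (3×0.0667)² = 0.0400;  (1·δy/y)² = (1×0.0149)² = 0.000222;  (-3·δb/b)² = (-3×0.0338)² = 0.0103
δQ/Q = √(0.0516) = 0.227
Q = 0.753, so δQ = 0.227 × 0.753 = 0.171.

0.753 ± 0.171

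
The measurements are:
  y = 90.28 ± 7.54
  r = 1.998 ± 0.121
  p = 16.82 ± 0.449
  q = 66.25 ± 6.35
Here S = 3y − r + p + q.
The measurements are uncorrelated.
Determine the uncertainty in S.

Sums and differences: (δS)² = Σ (cᵢ δxᵢ)².
  (3·δy)² = 512;  (δr)² = 0.0146;  (δp)² = 0.202;  (δq)² = 40.3
δS = √(552) = 23.5

23.5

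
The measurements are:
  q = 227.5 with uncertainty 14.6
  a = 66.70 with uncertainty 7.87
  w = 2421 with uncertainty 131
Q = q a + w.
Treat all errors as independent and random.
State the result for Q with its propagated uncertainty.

Let p = q·a = 15170. δp/p = √((1·δq/q)² + (1·δa/a)²) = √(0.00412 + 0.0139) = 0.134, so δp = 2040.
Q = p + w: δQ = √(δp² + δw²) = √(4.15e+06 + 17200) = 2040
Q = 17600.

17600 ± 2040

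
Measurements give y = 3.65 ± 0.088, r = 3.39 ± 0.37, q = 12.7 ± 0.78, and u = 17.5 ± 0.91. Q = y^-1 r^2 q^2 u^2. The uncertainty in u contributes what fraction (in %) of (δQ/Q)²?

(δQ/Q)² = (-1·δy/y)² + (2·δr/r)² + (2·δq/q)² + (2·δu/u)²
  y term: (-1×0.0241)² = 0.000581
  r term: (2×0.109)² = 0.0477
  q term: (2×0.0614)² = 0.0151
  u term: (2×0.0520)² = 0.0108
Total = 0.0741. Share from u = 0.0108/0.0741 = 0.146.

14.6%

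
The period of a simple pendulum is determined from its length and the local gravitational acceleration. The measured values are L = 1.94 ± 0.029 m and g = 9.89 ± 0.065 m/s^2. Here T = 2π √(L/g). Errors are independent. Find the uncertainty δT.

0.0227 s

Relative error in a monomial: (δT/T)² = Σ (nᵢ · δxᵢ/xᵢ)².
  (½·δL/L)² = (0.5×0.0149)² = 5.59e-05;  (−½·δg/g)² = (-0.5×0.00657)² = 1.08e-05
δT/T = √(6.67e-05) = 0.00816
T = 2.78 s, so δT = 0.00816 × 2.78 = 0.0227 s.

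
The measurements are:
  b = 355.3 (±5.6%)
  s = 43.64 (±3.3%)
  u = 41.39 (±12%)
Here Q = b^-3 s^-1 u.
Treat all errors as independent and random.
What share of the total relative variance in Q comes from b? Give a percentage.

64.6%

(δQ/Q)² = (-3·δb/b)² + (-1·δs/s)² + (1·δu/u)²
  b term: (-3×0.0560)² = 0.0282
  s term: (-1×0.0330)² = 0.00109
  u term: (1×0.120)² = 0.0144
Total = 0.0437. Share from b = 0.0282/0.0437 = 0.646.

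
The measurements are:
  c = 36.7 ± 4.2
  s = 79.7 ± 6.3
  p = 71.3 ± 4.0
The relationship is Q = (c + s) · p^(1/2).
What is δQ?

69.6

Let u = c + s = 116. δu = √(δc² + δs²) = √(17.6 + 39.7) = 7.57, so δu/u = 0.0650.
Q is then a monomial in u, p:
δQ/Q = √((δu/u)² + (½·δp/p)²) = √(0.00423 + 0.000787) = 0.0708
Q = 983, so δQ = 0.0708 × 983 = 69.6.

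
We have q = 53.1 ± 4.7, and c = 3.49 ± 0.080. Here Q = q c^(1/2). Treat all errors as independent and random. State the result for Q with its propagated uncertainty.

Each factor contributes (exponent × relative error)² to (δQ/Q)²:
  (1·δq/q)² = (1×0.0885)² = 0.00783;  (½·δc/c)² = (0.5×0.0229)² = 0.000131
δQ/Q = √(0.00797) = 0.0893
Q = 99.2, so δQ = 0.0893 × 99.2 = 8.85.

99.2 ± 8.85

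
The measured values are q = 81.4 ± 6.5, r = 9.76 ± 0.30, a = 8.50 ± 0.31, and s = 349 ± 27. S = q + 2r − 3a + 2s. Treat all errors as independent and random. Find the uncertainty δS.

S is a linear combination, so absolute uncertainties add in quadrature:
  (δq)² = 42.2;  (2·δr)² = 0.360;  (3·δa)² = 0.865;  (2·δs)² = 2920
δS = √(2960) = 54.4

54.4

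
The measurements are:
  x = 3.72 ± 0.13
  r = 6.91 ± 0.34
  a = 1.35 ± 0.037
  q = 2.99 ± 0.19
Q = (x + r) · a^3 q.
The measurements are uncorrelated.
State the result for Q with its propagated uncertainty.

78.2 ± 8.56

Let u = x + r = 10.6. δu = √(δx² + δr²) = √(0.0169 + 0.116) = 0.364, so δu/u = 0.0342.
Q is then a monomial in u, a, q:
δQ/Q = √((δu/u)² + (3·δa/a)² + (1·δq/q)²) = √(0.00117 + 0.00676 + 0.00404) = 0.109
Q = 78.2, so δQ = 0.109 × 78.2 = 8.56.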